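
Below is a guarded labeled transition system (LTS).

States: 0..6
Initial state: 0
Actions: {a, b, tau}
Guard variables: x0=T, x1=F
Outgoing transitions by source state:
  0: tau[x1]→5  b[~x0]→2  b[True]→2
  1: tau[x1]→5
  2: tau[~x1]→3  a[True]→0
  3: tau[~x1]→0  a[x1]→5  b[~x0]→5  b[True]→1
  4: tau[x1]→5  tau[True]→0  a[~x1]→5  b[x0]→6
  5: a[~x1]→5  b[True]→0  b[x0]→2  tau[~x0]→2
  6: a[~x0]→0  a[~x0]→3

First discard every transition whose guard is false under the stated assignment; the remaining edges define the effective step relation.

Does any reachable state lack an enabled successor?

Reachable = {0,1,2,3}
  0: b→2  [deg 1]
  1: ∅  [deadlock]
  2: a→0  tau→3  [deg 2]
  3: b→1  tau→0  [deg 2]
witness 1: b·tau·b

Answer: DEADLOCK at state 1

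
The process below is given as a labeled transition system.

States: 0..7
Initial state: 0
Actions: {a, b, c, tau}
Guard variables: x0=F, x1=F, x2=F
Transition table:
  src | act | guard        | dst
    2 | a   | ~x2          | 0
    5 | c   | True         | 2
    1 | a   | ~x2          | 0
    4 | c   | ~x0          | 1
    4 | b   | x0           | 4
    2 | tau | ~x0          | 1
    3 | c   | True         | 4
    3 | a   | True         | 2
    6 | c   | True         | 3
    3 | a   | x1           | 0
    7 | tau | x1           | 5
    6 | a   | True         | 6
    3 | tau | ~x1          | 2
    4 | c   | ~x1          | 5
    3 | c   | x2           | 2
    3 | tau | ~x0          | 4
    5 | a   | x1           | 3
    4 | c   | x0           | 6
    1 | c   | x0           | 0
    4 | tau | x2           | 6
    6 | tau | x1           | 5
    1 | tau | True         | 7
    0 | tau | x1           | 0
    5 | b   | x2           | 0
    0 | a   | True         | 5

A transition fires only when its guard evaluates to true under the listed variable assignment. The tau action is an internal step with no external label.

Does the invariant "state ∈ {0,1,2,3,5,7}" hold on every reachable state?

Answer: INVARIANT HOLDS

Working:
Inv-set: {0,1,2,3,5,7}
R = {0,1,2,5,7}
  0: ok
  1: ok
  2: ok
  5: ok
  7: ok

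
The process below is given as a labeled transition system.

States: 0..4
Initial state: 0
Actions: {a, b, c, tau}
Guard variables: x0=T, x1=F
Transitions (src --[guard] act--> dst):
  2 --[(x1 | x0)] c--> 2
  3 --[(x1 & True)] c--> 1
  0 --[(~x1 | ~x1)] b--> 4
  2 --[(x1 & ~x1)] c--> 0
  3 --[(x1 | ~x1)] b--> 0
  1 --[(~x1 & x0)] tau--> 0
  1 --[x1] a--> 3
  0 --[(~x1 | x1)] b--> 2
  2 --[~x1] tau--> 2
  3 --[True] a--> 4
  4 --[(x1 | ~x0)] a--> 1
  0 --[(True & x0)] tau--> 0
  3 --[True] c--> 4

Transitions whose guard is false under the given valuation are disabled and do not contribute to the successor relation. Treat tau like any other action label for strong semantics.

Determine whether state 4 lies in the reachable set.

Answer: REACHABLE

Trace:
After dropping false guards: 9 live edges.
L0 = {0}
L1 = {2,4}  cumulative {0,2,4}
R = {0,2,4}
Path to 4: b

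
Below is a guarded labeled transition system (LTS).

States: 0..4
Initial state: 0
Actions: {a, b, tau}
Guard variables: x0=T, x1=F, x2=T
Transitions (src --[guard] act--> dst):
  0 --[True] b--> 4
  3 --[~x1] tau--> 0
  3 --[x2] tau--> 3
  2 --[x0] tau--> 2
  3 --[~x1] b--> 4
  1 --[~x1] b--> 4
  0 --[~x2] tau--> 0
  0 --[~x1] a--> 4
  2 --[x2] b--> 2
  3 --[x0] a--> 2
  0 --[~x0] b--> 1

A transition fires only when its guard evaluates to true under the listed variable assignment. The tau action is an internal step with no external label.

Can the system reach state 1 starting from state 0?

Answer: UNREACHABLE

Analysis:
Guard filter leaves 9 enabled edge(s).
depth 0: {0}
depth 1: {4}  now seen {0,4}
R = {0,4}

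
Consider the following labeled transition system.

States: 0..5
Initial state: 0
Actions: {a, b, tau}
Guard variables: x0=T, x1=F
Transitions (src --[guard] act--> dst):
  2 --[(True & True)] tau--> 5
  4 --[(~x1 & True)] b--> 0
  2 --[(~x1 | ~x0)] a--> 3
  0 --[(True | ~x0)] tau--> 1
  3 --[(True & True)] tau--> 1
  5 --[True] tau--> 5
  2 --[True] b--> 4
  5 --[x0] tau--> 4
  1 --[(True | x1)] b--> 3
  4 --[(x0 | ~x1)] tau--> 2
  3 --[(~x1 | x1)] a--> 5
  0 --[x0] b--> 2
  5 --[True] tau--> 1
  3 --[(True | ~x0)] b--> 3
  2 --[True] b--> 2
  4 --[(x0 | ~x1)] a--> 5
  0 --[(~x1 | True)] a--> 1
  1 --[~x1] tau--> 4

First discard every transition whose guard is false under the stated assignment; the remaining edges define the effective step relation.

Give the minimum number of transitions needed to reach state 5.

Layered search for 5:
  L0 = {0}
  L1 = {1,2}
  L2 = {3,4,5}
first hit 5 at d=2 via b·tau

Answer: 2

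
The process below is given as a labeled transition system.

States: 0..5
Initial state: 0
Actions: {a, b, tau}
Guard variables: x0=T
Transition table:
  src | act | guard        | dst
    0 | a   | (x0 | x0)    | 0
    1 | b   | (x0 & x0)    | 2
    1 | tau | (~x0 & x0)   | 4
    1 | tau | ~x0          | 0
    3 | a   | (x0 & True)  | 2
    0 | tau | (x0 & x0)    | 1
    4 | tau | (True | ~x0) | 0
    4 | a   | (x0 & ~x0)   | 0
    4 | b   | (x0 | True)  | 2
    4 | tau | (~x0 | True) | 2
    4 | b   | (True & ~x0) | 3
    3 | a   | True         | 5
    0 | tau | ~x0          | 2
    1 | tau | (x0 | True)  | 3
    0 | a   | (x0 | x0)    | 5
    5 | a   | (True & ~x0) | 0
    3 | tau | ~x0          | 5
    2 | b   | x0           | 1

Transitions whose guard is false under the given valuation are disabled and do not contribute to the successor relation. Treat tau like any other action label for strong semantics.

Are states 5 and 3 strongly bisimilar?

Answer: NOT BISIMILAR

Trace:
Bisimulation quotient by refinement:
  P[0] = {{0,1,2,3,4,5}}
  P[1] = {{0},{1,4},{2},{3},{5}}
  P[2] = {{0},{1},{2},{3},{4},{5}}
6 equivalence class(es) (converged in 3)
class of 5: {5}; class of 3: {3}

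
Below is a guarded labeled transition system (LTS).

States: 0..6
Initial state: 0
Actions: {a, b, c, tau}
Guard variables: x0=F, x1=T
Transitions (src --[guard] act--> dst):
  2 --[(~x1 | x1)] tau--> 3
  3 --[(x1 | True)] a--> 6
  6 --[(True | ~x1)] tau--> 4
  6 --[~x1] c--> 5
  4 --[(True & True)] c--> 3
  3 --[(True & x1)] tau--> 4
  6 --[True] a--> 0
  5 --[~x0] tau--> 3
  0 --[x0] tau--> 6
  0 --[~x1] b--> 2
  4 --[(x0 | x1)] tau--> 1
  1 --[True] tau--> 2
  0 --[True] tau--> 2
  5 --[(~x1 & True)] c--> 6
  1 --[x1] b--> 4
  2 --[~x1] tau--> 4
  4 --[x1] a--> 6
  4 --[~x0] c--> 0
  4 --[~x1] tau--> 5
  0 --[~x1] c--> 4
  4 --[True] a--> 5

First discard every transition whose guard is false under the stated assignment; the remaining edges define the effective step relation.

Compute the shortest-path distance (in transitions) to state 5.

Answer: 4

Working:
Breadth-first toward 5:
  L0 = {0}
  L1 = {2}
  L2 = {3}
  L3 = {4,6}
  L4 = {1,5}
first hit 5 at d=4 via tau·tau·tau·a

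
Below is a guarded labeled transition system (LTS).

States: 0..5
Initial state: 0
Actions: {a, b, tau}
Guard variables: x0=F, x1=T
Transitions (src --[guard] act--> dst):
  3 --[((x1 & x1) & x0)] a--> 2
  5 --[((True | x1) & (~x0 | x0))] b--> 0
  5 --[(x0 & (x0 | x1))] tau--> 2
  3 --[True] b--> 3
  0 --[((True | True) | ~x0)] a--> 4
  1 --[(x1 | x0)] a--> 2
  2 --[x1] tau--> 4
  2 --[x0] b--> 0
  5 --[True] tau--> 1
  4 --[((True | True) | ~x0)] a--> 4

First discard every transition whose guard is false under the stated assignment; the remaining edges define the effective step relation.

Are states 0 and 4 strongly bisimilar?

Compute ~ classes (split until stable):
  π0 = {{0,1,2,3,4,5}}
  π1 = {{0,1,4},{2},{3},{5}}
  π2 = {{0,4},{1},{2},{3},{5}}
stable after 3 split(s): 5 block(s)
0∈{0,4}, 4∈{0,4}

Answer: BISIMILAR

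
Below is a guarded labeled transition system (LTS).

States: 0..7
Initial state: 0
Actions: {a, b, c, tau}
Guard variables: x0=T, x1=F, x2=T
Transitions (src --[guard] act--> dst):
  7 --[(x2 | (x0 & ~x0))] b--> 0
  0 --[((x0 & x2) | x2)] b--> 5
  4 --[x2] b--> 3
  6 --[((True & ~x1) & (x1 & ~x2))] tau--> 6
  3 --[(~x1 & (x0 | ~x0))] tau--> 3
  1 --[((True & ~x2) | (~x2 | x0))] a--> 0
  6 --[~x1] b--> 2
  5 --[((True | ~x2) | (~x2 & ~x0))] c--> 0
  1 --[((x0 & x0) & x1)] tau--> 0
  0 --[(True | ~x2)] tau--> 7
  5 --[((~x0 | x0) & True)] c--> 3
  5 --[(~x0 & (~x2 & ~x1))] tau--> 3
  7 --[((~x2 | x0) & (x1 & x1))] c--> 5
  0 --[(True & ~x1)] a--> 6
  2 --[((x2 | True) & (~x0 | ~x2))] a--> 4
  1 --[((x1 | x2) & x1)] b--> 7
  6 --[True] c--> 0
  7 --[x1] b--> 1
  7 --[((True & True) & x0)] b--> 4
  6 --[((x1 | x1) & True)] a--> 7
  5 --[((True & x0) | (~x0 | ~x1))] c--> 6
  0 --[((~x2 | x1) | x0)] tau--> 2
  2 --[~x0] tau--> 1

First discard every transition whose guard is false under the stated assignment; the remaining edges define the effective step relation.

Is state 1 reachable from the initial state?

Answer: UNREACHABLE

Analysis:
Guard filter leaves 14 enabled edge(s).
L0 = {0}
L1 = {2,5,6,7}  total {0,2,5,6,7}
L2 = {3,4}  total {0,2,3,4,5,6,7}
R = {0,2,3,4,5,6,7}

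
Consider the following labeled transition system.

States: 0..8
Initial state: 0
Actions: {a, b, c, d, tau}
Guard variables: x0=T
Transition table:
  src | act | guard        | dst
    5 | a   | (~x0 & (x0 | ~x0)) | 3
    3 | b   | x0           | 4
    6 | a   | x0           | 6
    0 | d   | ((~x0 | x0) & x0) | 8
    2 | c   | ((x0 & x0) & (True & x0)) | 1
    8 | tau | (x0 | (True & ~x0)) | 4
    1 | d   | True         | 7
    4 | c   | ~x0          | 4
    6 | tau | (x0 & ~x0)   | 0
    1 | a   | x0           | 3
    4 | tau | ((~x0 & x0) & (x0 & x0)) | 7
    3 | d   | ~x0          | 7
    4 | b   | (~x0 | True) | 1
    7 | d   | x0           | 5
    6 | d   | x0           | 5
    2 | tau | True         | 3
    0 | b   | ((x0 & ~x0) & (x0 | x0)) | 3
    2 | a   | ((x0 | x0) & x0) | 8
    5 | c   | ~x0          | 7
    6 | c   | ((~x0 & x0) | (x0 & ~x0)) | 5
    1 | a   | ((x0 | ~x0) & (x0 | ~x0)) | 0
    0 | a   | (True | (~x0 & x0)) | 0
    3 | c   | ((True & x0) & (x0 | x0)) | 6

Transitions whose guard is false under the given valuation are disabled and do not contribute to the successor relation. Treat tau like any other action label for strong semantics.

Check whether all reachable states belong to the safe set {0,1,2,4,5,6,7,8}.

Safe = {0,1,2,4,5,6,7,8}
Reach set: {0,1,3,4,5,6,7,8}
  0: safe
  1: safe
  3: VIOLATES
  4: safe
  5: safe
  6: safe
  7: safe
  8: safe
witness against invariant: d·tau·b·a → 3

Answer: INVARIANT VIOLATED at state 3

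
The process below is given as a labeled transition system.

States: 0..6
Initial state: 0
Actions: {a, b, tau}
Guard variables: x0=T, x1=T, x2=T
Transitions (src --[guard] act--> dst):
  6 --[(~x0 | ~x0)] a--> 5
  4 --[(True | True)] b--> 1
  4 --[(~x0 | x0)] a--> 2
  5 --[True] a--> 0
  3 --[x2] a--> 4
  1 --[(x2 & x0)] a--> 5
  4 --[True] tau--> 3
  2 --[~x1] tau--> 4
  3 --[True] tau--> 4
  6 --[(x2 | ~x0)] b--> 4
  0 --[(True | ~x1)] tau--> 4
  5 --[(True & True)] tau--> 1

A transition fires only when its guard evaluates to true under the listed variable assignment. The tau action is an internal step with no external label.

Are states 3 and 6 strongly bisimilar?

Compute ~ classes (split until stable):
  round 0: {{0,1,2,3,4,5,6}}
  round 1: {{0},{1},{2},{3,5},{4},{6}}
  round 2: {{0},{1},{2},{3},{4},{5},{6}}
7 equivalence class(es) (converged in 3)
class of 3: {3}; class of 6: {6}

Answer: NOT BISIMILAR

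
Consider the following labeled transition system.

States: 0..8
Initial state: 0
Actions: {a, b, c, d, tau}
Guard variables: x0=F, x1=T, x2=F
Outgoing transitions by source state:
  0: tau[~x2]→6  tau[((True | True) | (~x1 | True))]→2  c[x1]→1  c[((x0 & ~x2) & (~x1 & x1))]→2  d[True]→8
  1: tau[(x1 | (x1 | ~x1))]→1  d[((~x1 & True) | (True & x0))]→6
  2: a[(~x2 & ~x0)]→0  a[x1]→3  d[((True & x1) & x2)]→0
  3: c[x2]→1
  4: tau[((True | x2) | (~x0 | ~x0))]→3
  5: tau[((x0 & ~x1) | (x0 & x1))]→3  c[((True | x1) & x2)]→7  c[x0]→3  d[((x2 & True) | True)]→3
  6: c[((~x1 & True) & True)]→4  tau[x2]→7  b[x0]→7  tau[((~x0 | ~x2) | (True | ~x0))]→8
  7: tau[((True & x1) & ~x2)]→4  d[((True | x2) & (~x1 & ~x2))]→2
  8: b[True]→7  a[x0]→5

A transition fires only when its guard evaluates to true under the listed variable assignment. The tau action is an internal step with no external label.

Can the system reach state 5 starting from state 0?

12 transition(s) survive guard evaluation.
Layer 0: {0}
Layer 1: {1,2,6,8}  cumulative {0,1,2,6,8}
Layer 2: {3,7}  cumulative {0,1,2,3,6,7,8}
Layer 3: {4}  cumulative {0,1,2,3,4,6,7,8}
R = {0,1,2,3,4,6,7,8}

Answer: UNREACHABLE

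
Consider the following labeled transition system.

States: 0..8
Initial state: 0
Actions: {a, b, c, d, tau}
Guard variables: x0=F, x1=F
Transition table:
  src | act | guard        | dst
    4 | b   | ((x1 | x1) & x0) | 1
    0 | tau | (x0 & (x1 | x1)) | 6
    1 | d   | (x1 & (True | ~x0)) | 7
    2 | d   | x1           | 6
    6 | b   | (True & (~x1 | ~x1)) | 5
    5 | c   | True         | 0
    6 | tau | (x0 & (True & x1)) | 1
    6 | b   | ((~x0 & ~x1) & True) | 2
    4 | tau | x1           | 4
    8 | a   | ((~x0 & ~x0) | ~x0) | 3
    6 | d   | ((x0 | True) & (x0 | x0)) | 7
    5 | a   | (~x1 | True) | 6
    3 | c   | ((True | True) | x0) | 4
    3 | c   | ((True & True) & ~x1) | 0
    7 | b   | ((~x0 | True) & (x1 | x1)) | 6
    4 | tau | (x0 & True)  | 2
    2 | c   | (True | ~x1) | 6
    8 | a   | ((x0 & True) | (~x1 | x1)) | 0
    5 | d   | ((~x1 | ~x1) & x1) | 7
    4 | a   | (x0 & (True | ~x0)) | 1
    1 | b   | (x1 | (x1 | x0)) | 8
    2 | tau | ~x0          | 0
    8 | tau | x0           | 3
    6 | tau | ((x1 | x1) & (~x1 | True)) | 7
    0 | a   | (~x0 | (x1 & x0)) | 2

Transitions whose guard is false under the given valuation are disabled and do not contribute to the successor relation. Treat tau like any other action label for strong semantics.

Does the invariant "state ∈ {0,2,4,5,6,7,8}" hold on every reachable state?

Inv-set: {0,2,4,5,6,7,8}
Reachable = {0,2,5,6}
  0: ✓
  2: ✓
  5: ✓
  6: ✓

Answer: INVARIANT HOLDS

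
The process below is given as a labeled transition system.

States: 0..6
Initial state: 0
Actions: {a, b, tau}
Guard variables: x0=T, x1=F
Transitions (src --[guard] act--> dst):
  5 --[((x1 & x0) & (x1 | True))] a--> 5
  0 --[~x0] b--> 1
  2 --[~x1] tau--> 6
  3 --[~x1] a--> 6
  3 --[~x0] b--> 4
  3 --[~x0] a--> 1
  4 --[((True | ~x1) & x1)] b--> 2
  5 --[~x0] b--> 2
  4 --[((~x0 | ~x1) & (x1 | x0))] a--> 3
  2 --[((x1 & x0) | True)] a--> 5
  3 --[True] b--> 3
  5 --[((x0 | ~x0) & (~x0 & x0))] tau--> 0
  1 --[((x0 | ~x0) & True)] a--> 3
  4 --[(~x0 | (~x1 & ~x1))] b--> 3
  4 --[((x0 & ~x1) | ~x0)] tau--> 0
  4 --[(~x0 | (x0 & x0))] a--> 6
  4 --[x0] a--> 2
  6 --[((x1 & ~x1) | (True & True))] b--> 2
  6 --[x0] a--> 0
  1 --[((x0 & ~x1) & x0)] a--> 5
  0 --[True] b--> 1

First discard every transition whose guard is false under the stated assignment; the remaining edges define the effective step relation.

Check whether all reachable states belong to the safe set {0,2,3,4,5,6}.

Answer: INVARIANT VIOLATED at state 1

Working:
Inv-set: {0,2,3,4,5,6}
Reach set: {0,1,2,3,5,6}
  0: ✓
  1: ✗ unsafe
  2: ✓
  3: ✓
  5: ✓
  6: ✓
counterexample path to 1: b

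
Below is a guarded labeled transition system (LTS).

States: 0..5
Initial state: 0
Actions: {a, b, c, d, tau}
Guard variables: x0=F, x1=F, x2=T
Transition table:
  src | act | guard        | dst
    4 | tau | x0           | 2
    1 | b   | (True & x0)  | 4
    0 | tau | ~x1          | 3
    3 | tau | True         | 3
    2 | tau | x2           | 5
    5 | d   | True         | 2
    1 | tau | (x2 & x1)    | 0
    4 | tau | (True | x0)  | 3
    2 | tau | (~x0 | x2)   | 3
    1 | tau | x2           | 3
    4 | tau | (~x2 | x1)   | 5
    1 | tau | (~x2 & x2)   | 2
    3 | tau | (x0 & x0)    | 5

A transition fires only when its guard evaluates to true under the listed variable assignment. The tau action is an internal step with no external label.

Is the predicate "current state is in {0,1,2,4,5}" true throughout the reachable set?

Inv-set: {0,1,2,4,5}
Reach set: {0,3}
  0: ok
  3: ✗ unsafe
counterexample path to 3: tau

Answer: INVARIANT VIOLATED at state 3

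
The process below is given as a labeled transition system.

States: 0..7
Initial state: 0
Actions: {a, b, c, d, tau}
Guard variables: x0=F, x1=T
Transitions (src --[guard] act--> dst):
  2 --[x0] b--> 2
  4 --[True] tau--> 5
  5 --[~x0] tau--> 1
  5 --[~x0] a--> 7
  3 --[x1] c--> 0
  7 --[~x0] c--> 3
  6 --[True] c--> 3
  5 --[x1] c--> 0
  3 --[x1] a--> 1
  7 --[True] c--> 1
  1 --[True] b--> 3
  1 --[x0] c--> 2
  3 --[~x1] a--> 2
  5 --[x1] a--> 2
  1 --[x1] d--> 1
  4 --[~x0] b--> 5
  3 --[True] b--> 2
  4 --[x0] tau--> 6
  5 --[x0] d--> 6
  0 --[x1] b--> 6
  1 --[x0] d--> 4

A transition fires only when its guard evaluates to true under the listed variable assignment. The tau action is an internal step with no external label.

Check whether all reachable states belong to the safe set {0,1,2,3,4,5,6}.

Safe = {0,1,2,3,4,5,6}
R = {0,1,2,3,6}
  0: safe
  1: safe
  2: safe
  3: safe
  6: safe

Answer: INVARIANT HOLDS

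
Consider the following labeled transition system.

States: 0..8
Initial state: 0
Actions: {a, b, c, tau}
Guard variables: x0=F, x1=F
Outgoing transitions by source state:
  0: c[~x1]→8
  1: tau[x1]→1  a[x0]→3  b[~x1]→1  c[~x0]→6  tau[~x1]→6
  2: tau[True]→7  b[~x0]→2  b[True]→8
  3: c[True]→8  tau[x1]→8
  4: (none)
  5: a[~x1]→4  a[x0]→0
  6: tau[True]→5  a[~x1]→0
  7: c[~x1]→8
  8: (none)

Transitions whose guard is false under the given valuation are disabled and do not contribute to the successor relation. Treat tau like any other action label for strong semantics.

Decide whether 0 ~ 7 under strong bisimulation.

Answer: BISIMILAR

Working:
Refine partition for ~:
  round 0: {{0,1,2,3,4,5,6,7,8}}
  round 1: {{0,3,7},{1},{2},{4,8},{5},{6}}
stable after 2 split(s): 6 block(s)
0∈{0,3,7}, 7∈{0,3,7}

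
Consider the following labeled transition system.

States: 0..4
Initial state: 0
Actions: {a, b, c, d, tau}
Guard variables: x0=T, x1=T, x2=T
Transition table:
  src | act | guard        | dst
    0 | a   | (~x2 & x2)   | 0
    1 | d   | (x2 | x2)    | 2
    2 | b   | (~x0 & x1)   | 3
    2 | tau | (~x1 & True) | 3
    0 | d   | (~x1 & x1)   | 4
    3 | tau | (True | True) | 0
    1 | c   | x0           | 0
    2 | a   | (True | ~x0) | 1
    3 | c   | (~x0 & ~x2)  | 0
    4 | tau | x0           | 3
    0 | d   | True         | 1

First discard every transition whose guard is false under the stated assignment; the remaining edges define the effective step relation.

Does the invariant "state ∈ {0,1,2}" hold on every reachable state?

Answer: INVARIANT HOLDS

Working:
Inv-set: {0,1,2}
Reach set: {0,1,2}
  0: ok
  1: ok
  2: ok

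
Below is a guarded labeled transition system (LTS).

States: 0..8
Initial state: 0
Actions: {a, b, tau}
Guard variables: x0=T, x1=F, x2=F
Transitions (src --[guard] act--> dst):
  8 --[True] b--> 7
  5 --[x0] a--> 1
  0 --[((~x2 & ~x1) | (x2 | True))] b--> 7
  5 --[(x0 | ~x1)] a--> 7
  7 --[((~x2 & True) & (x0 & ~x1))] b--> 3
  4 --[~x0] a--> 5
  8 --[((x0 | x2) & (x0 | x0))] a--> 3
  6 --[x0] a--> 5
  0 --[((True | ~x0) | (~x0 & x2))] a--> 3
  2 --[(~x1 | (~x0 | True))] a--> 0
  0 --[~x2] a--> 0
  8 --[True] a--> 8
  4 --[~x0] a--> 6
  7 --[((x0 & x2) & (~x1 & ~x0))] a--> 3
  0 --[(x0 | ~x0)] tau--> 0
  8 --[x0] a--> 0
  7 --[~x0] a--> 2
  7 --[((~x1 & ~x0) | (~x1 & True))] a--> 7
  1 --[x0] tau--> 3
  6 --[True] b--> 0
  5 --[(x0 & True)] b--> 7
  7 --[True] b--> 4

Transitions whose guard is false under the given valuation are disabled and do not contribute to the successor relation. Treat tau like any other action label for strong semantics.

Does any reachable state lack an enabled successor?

Reach set: {0,3,4,7}
  0: a→0  a→3  b→7  tau→0  [4 out]
  3: ∅  [no exit]
  4: ∅  [no exit]
  7: a→7  b→3  b→4  [3 out]
Path to 3: a

Answer: DEADLOCK at state 3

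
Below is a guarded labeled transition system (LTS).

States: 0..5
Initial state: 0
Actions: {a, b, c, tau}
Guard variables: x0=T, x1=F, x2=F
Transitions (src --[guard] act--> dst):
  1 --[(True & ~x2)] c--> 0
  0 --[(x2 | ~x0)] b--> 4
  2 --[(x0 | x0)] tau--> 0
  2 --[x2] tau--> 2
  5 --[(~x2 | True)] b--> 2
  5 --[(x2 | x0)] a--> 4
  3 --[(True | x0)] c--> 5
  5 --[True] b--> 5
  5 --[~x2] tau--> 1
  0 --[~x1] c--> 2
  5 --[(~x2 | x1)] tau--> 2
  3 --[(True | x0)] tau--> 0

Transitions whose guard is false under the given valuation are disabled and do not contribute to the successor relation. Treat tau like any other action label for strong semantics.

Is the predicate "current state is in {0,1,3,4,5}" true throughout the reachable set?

Answer: INVARIANT VIOLATED at state 2

Trace:
Safe = {0,1,3,4,5}
Reachable = {0,2}
  0: safe
  2: ✗ unsafe
reach 2 via c — violates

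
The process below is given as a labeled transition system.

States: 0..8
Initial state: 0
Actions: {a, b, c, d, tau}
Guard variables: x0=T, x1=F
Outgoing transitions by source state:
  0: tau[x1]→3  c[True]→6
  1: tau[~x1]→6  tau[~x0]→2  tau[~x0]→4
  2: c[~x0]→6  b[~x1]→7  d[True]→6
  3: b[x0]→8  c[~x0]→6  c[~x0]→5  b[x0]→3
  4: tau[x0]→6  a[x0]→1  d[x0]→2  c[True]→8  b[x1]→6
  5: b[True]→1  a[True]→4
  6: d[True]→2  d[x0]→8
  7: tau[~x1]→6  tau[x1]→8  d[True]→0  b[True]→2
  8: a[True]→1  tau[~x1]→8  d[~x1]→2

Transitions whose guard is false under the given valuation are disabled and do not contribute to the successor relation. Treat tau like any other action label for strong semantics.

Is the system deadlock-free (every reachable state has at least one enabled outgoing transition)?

R = {0,1,2,6,7,8}
  0: c→6  [deg 1]
  1: tau→6  [deg 1]
  2: b→7  d→6  [deg 2]
  6: d→2  d→8  [deg 2]
  7: b→2  d→0  tau→6  [deg 3]
  8: a→1  d→2  tau→8  [deg 3]

Answer: DEADLOCK-FREE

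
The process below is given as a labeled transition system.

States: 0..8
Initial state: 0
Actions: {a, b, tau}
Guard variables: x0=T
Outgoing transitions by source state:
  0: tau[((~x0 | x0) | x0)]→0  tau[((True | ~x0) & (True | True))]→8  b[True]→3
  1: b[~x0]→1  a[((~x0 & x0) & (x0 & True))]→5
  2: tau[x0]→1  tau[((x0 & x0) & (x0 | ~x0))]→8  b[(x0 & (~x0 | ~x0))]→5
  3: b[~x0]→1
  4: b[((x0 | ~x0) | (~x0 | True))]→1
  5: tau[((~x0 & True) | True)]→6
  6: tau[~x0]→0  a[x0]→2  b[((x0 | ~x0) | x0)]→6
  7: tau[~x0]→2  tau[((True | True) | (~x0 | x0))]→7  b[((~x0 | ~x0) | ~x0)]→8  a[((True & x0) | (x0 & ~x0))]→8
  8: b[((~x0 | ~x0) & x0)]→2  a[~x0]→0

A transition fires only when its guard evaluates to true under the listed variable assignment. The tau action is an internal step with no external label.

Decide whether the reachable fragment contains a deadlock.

Answer: DEADLOCK at state 3

Analysis:
Reach set: {0,3,8}
  0: b→3  tau→0  tau→8  [deg 3]
  3: ∅  [STUCK]
  8: ∅  [STUCK]
trace reaching 3: b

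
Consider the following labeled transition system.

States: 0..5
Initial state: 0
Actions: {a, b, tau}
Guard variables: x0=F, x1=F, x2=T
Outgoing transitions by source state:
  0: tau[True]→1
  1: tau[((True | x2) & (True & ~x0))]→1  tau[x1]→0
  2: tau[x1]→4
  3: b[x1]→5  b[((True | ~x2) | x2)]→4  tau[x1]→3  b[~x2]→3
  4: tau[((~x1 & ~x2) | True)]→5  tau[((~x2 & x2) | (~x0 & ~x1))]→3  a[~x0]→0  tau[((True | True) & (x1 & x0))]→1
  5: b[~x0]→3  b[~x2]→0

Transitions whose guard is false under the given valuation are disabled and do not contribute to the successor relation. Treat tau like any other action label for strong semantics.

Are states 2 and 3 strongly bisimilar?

Answer: NOT BISIMILAR

Working:
Bisimulation quotient by refinement:
  round 0: {{0,1,2,3,4,5}}
  round 1: {{0,1},{2},{3,5},{4}}
  round 2: {{0,1},{2},{3},{4},{5}}
Fixed point at round 3; 5 class(es).
class of 2: {2}; class of 3: {3}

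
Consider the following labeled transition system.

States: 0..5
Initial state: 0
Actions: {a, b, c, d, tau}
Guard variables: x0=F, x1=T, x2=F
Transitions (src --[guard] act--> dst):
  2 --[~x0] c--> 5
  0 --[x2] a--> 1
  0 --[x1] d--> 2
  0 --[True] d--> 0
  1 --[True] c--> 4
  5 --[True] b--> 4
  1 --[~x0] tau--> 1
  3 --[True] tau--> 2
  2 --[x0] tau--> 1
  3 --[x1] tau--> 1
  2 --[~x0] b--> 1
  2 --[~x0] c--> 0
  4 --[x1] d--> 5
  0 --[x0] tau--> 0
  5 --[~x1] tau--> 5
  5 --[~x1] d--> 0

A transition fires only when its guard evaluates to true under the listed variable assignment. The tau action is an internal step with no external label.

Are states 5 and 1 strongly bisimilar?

Bisimulation quotient by refinement:
  P[0] = {{0,1,2,3,4,5}}
  P[1] = {{0,4},{1},{2},{3},{5}}
  P[2] = {{0},{1},{2},{3},{4},{5}}
Fixed point at round 3; 6 class(es).
[5]={5}  [1]={1}

Answer: NOT BISIMILAR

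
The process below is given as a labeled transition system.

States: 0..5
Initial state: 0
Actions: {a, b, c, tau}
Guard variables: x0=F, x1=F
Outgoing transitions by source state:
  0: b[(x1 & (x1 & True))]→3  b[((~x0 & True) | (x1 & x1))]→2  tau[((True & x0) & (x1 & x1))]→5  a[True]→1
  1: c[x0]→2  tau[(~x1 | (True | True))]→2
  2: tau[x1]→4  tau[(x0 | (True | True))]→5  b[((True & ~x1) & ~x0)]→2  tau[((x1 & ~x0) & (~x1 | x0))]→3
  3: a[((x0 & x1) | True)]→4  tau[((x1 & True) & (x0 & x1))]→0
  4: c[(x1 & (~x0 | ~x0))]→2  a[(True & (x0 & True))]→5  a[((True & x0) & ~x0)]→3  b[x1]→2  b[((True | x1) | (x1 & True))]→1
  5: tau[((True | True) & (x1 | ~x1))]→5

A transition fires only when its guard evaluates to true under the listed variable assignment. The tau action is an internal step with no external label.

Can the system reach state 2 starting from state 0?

Answer: REACHABLE

Analysis:
8 transition(s) survive guard evaluation.
L0 = {0}
L1 = {1,2}  total {0,1,2}
L2 = {5}  total {0,1,2,5}
R = {0,1,2,5}
trace reaching 2: b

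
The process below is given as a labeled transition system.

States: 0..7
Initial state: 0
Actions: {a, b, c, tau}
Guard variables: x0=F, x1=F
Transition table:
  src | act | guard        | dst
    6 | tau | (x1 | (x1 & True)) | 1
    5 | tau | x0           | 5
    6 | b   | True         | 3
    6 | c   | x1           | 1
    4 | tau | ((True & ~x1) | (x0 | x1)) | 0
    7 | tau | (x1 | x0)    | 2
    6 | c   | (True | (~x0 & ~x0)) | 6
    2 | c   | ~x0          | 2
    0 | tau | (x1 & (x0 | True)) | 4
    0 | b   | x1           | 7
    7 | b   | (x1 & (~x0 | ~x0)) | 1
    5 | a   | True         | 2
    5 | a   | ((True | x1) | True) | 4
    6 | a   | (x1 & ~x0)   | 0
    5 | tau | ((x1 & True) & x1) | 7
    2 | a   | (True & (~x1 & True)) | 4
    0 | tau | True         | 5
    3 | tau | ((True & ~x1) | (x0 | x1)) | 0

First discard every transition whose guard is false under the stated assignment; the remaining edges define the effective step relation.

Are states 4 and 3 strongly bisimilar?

Bisimulation quotient by refinement:
  round 0: {{0,1,2,3,4,5,6,7}}
  round 1: {{0,3,4},{1,7},{2},{5},{6}}
  round 2: {{0},{1,7},{2},{3,4},{5},{6}}
stable after 3 split(s): 6 block(s)
4∈{3,4}, 3∈{3,4}

Answer: BISIMILAR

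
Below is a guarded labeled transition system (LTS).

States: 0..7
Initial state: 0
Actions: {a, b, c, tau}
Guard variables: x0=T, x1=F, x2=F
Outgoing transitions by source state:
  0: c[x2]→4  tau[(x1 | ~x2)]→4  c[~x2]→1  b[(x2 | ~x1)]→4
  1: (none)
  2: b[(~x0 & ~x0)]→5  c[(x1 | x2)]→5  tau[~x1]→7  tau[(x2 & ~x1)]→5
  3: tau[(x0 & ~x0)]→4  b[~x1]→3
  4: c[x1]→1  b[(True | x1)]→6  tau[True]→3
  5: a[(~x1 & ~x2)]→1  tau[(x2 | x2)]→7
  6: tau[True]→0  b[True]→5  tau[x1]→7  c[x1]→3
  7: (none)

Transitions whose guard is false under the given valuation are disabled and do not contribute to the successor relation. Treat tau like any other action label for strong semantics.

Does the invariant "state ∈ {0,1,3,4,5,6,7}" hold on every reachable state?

Answer: INVARIANT HOLDS

Analysis:
Allowed set {0,1,3,4,5,6,7}
Reachable = {0,1,3,4,5,6}
  0: ok
  1: ok
  3: ok
  4: ok
  5: ok
  6: ok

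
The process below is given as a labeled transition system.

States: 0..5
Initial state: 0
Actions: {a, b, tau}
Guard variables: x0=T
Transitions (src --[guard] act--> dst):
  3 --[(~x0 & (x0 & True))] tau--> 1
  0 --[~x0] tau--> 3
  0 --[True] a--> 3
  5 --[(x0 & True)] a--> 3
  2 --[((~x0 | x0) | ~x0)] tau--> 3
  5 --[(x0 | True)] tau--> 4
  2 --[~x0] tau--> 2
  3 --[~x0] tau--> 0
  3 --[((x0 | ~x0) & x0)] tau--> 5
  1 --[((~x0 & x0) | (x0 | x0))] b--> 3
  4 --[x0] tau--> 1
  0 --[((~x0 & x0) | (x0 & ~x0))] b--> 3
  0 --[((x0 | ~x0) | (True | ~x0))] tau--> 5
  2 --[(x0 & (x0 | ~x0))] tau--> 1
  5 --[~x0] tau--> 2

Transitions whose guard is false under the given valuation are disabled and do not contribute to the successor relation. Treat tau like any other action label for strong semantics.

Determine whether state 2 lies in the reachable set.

Answer: UNREACHABLE

Analysis:
9 transition(s) survive guard evaluation.
L0 = {0}
L1 = {3,5}  now seen {0,3,5}
L2 = {4}  now seen {0,3,4,5}
L3 = {1}  now seen {0,1,3,4,5}
Reach set: {0,1,3,4,5}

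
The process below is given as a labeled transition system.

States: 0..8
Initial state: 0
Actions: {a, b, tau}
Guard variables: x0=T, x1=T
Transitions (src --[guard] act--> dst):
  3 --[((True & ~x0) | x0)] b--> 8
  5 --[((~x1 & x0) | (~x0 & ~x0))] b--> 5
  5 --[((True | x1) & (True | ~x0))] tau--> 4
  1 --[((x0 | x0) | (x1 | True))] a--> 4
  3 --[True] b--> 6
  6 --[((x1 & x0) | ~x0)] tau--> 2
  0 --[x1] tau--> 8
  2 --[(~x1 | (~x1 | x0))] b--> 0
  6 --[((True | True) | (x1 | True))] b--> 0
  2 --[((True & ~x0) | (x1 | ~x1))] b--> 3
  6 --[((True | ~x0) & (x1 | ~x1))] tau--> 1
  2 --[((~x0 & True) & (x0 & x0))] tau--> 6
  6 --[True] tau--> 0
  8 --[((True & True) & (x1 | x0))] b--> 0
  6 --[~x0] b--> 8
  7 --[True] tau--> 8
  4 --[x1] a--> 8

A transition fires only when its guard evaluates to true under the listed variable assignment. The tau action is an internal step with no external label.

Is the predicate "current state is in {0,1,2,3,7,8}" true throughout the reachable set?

Allowed set {0,1,2,3,7,8}
R = {0,8}
  0: safe
  8: safe

Answer: INVARIANT HOLDS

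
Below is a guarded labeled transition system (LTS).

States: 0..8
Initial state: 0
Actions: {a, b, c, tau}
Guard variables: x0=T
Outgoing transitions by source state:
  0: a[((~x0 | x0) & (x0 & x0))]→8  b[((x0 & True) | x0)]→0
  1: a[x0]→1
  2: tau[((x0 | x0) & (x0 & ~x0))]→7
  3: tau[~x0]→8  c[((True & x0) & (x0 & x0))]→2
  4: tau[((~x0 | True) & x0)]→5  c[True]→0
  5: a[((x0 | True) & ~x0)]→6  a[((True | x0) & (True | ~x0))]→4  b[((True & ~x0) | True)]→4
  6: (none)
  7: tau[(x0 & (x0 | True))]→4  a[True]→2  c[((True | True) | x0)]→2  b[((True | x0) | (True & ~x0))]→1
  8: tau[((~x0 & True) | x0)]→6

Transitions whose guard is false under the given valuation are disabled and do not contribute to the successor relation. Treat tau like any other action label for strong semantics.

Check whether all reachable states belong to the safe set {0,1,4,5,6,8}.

Answer: INVARIANT HOLDS

Trace:
Allowed set {0,1,4,5,6,8}
R = {0,6,8}
  0: ok
  6: ok
  8: ok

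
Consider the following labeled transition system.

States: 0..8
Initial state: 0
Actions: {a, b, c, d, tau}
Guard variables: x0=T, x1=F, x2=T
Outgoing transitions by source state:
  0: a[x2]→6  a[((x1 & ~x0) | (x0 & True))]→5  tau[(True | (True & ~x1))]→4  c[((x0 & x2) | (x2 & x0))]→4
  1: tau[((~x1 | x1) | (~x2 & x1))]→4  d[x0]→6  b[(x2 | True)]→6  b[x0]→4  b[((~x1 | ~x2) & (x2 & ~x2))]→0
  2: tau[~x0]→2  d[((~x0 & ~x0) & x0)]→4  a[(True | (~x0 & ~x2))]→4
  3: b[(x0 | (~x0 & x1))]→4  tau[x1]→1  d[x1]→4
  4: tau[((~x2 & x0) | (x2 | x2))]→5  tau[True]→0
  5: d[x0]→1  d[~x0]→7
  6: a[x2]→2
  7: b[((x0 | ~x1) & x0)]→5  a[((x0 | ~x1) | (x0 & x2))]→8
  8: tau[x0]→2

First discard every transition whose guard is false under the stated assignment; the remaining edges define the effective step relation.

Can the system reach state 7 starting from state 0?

17 transition(s) survive guard evaluation.
depth 0: {0}
depth 1: {4,5,6}  cumulative {0,4,5,6}
depth 2: {1,2}  cumulative {0,1,2,4,5,6}
Reachable = {0,1,2,4,5,6}

Answer: UNREACHABLE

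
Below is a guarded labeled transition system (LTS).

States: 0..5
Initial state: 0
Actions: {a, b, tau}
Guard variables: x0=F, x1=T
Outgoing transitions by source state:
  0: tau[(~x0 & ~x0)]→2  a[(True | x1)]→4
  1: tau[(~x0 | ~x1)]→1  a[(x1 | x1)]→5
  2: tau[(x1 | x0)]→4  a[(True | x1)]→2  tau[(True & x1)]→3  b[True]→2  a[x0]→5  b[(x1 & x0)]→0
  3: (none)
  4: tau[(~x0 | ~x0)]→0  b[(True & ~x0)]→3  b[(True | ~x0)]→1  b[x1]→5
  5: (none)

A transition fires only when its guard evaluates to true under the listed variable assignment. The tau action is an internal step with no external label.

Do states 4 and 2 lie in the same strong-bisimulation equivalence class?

Compute ~ classes (split until stable):
  P[0] = {{0,1,2,3,4,5}}
  P[1] = {{0,1},{2},{3,5},{4}}
  P[2] = {{0},{1},{2},{3,5},{4}}
stable after 3 split(s): 5 block(s)
4∈{4}, 2∈{2}

Answer: NOT BISIMILAR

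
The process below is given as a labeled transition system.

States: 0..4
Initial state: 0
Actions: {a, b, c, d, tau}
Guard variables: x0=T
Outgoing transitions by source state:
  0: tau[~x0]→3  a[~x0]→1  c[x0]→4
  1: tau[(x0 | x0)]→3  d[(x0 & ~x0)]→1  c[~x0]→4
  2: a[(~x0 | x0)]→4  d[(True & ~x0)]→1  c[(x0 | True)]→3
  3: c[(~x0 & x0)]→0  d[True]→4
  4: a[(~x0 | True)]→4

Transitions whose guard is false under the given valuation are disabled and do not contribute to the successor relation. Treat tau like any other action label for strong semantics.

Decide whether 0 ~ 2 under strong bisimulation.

Answer: NOT BISIMILAR

Trace:
Bisimulation quotient by refinement:
  round 0: {{0,1,2,3,4}}
  round 1: {{0},{1},{2},{3},{4}}
stable after 2 split(s): 5 block(s)
[0]={0}  [2]={2}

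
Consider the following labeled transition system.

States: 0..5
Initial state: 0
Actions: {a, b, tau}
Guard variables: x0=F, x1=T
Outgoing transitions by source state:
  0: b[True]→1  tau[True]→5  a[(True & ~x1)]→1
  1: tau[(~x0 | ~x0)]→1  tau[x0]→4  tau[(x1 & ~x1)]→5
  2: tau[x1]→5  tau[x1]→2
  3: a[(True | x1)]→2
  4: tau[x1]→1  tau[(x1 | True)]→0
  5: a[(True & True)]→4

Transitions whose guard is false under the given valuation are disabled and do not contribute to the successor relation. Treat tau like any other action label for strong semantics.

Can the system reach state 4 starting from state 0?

Answer: REACHABLE

Trace:
9 transition(s) survive guard evaluation.
L0 = {0}
L1 = {1,5}  cumulative {0,1,5}
L2 = {4}  cumulative {0,1,4,5}
R = {0,1,4,5}
trace reaching 4: tau·a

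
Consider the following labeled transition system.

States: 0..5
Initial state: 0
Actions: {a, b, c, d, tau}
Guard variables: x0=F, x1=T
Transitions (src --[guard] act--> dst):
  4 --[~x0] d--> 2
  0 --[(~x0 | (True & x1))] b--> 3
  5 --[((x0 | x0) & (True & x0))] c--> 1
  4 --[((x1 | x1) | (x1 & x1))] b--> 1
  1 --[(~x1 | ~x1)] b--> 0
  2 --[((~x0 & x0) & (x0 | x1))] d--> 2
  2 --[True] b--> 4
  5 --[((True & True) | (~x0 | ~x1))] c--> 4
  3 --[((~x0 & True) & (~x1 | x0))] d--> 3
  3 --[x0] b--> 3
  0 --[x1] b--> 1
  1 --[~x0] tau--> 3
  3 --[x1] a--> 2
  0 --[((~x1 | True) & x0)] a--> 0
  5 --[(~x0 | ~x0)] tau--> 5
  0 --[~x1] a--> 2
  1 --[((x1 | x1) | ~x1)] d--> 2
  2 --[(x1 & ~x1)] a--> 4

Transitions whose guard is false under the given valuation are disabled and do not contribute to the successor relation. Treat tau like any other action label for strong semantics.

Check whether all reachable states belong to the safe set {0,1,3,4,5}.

Answer: INVARIANT VIOLATED at state 2

Working:
Inv-set: {0,1,3,4,5}
Reach set: {0,1,2,3,4}
  0: safe
  1: safe
  2: VIOLATES
  3: safe
  4: safe
witness against invariant: b·d → 2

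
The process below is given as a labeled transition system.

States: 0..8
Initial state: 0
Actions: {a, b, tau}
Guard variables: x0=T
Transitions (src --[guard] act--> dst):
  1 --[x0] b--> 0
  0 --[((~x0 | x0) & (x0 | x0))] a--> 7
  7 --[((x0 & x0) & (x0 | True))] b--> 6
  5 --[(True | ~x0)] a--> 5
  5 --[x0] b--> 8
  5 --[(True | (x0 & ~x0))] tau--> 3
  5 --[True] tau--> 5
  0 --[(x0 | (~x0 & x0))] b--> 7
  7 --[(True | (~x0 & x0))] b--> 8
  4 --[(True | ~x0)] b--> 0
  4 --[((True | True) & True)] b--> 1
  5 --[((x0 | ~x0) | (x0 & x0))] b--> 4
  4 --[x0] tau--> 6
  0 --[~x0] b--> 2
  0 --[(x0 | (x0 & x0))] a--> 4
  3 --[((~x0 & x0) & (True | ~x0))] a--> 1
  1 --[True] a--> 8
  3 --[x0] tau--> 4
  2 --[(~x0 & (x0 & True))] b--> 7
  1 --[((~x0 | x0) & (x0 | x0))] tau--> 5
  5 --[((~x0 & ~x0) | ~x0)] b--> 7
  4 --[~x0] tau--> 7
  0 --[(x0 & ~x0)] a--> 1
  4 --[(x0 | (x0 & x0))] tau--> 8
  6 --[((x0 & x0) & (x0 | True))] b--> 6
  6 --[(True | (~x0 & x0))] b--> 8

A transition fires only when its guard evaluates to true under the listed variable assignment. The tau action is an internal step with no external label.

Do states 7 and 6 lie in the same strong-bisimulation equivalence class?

Compute ~ classes (split until stable):
  P[0] = {{0,1,2,3,4,5,6,7,8}}
  P[1] = {{0},{1,5},{2,8},{3},{4},{6,7}}
  P[2] = {{0},{1},{2,8},{3},{4},{5},{6,7}}
7 equivalence class(es) (converged in 3)
7∈{6,7}, 6∈{6,7}

Answer: BISIMILAR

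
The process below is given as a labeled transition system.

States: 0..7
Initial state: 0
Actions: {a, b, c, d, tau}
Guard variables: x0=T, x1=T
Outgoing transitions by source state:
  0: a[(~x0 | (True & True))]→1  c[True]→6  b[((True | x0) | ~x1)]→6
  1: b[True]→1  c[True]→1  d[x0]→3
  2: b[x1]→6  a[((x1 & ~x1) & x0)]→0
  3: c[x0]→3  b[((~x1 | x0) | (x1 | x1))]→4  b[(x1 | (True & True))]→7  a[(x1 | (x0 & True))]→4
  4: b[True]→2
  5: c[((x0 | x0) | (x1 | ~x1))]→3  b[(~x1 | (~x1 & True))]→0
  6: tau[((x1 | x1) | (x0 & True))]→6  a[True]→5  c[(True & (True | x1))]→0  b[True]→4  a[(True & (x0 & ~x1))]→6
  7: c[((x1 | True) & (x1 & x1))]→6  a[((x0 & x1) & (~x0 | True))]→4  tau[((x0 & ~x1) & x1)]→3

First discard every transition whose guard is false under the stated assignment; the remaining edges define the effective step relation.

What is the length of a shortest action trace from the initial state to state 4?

Layered search for 4:
  Layer 0: {0}
  Layer 1: {1,6}
  Layer 2: {3,4,5}
depth(4)=2, e.g. b·b

Answer: 2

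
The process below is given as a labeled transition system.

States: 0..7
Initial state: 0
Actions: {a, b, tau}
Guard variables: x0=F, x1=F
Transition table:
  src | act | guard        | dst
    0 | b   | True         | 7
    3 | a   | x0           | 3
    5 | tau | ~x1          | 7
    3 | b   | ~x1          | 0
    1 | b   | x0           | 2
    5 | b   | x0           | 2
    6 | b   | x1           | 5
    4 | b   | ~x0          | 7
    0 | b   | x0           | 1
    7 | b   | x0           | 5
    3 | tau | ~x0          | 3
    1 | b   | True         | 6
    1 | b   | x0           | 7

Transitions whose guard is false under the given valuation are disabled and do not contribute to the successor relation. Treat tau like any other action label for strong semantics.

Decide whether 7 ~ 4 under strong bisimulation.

Answer: NOT BISIMILAR

Trace:
Refine partition for ~:
  P[0] = {{0,1,2,3,4,5,6,7}}
  P[1] = {{0,1,4},{2,6,7},{3},{5}}
stable after 2 split(s): 4 block(s)
class of 7: {2,6,7}; class of 4: {0,1,4}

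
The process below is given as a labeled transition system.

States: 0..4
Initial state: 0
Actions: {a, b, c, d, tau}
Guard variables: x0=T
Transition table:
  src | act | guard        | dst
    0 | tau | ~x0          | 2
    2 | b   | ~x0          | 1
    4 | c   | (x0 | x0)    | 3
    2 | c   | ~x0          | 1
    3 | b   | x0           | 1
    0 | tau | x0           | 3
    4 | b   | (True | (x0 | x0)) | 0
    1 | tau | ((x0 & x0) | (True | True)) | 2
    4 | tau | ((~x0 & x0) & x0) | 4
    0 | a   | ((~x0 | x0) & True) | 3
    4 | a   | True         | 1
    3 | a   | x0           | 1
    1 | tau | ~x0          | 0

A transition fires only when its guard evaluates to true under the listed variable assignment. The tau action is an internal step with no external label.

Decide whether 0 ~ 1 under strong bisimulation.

Refine partition for ~:
  round 0: {{0,1,2,3,4}}
  round 1: {{0},{1},{2},{3},{4}}
Fixed point at round 2; 5 class(es).
[0]={0}  [1]={1}

Answer: NOT BISIMILAR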